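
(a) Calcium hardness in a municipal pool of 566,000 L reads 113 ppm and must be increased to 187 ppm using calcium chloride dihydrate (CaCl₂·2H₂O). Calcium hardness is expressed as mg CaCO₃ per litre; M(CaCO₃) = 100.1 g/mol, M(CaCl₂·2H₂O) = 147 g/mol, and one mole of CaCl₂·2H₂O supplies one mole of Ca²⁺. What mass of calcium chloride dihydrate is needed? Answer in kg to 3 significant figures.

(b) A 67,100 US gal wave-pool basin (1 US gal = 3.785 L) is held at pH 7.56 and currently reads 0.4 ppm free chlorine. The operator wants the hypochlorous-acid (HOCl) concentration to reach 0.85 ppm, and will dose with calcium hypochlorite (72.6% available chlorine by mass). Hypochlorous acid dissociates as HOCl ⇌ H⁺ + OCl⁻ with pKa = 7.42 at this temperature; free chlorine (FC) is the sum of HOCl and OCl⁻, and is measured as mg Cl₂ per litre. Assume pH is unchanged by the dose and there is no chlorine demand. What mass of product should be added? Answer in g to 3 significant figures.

(a) 61.5 kg; (b) 568 g

(a) Hardness to add: (187 − 113) = 74 mg/L as CaCO₃ × 566,000 L = 41,880 g as CaCO₃.
(a) Moles of Ca²⁺ (1 mol Ca²⁺ ≡ 1 mol CaCO₃): 41,880 / 100.1 g/mol = 418.4 mol.
(a) Mass of CaCl₂·2H₂O: 418.4 × 147 = 61,510 g.

(b) Volume: 67,100 US gal × 3.785 L/gal = 253,974 L.
(b) [OCl⁻]/[HOCl] = 10^(pH − pKa) = 10^(7.56 − 7.42) = 1.38; fraction as HOCl = 1/(1 + 1.38) = 0.4201.
(b) Free chlorine required for 0.85 ppm HOCl: 0.85 / 0.4201 = 2.023 ppm.
(b) FC to add: 2.023 − 0.4 = 1.623 mg/L as Cl₂.
(b) Cl₂ equivalent: 1.623 mg/L × 253,974 L = 412.3 g.
(b) Product at 72.6% available Cl: 412.3 / 0.726 = 567.9 g.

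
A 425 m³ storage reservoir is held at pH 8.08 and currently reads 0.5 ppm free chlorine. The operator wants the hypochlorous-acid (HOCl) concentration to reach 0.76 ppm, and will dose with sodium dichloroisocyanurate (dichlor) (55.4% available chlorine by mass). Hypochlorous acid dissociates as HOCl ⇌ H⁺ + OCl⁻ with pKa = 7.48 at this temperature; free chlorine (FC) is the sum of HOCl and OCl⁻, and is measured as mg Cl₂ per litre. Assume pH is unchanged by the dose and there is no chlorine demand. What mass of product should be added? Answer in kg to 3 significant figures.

Volume: 425 m³ = 425,000 L.
[OCl⁻]/[HOCl] = 10^(pH − pKa) = 10^(8.08 − 7.48) = 3.981; fraction as HOCl = 1/(1 + 3.981) = 0.2008.
Free chlorine required for 0.76 ppm HOCl: 0.76 / 0.2008 = 3.786 ppm.
FC to add: 3.786 − 0.5 = 3.286 mg/L as Cl₂.
Cl₂ equivalent: 3.286 mg/L × 425,000 L = 1396 g.
Product at 55.4% available Cl: 1396 / 0.554 = 2521 g.

2.52 kg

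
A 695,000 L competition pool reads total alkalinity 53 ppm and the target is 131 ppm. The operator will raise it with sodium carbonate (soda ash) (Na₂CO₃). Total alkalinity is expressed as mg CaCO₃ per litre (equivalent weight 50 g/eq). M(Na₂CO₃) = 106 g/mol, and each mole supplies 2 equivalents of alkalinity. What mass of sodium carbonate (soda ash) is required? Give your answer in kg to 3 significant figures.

Alkalinity to add: (131 − 53) = 78 mg/L as CaCO₃ × 695,000 L = 54,210 g as CaCO₃.
Equivalents: 54,210 g ÷ 50 g/eq = 1084 eq.
Each mole of Na₂CO₃ supplies 2 eq, so 1084 / 2 = 542.1 mol.
Mass: 542.1 mol × 106 g/mol = 57,460 g.

57.5 kg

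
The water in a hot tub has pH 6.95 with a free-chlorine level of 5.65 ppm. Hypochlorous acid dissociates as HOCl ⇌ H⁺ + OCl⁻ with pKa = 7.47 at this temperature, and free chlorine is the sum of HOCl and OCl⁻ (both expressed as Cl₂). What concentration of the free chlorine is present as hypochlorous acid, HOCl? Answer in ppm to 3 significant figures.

4.34 ppm

[OCl⁻]/[HOCl] = 10^(pH − pKa) = 10^(6.95 − 7.47) = 10^-0.52 = 0.302.
Fraction as HOCl = 1 / (1 + 0.302) = 0.7681.
HOCl = 0.7681 × 5.65 ppm = 4.339 ppm.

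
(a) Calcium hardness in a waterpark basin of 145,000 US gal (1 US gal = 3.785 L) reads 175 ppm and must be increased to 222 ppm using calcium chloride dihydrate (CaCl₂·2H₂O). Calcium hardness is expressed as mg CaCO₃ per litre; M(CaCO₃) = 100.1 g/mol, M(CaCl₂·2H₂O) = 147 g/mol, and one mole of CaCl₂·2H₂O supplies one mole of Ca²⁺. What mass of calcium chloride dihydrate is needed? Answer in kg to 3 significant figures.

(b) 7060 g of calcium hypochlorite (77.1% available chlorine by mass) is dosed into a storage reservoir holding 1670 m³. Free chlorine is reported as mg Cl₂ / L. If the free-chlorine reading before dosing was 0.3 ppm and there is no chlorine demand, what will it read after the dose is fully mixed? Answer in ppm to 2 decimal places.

(a) Volume: 145,000 US gal × 3.785 L/gal = 548,825 L.
(a) Hardness to add: (222 − 175) = 47 mg/L as CaCO₃ × 548,825 L = 25,790 g as CaCO₃.
(a) Moles of Ca²⁺ (1 mol Ca²⁺ ≡ 1 mol CaCO₃): 25,790 / 100.1 g/mol = 257.7 mol.
(a) Mass of CaCl₂·2H₂O: 257.7 × 147 = 37,880 g.

(b) Volume: 1670 m³ = 1,670,000 L.
(b) Available chlorine delivered: 7060 g × 0.771 = 5443 g as Cl₂.
(b) Concentration rise: 5443 g / 1,670,000 L = 3.259 mg/L = 3.26 ppm.
(b) Final FC: 0.3 + 3.26 = 3.56 ppm.

(a) 37.9 kg; (b) 3.56 ppm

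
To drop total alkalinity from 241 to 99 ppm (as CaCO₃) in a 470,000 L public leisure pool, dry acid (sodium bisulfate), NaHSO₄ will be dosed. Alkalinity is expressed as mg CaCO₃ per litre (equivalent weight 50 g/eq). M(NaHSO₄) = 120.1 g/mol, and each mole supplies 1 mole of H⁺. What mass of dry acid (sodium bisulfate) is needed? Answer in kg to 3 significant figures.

160 kg

Alkalinity to neutralize: (241 − 99) = 142 mg/L as CaCO₃ × 470,000 L = 66,740 g as CaCO₃.
Equivalents of H⁺ required: 66,740 ÷ 50 g/eq = 1335 eq = 1335 mol NaHSO₄.
Mass of NaHSO₄: 1335 × 120.1 = 160,300 g.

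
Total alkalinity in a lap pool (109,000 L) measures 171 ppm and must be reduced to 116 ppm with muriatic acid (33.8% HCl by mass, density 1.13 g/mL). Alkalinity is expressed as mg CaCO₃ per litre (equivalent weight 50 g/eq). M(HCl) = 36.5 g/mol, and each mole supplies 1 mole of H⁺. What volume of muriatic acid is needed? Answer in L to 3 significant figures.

Alkalinity to neutralize: (171 − 116) = 55 mg/L as CaCO₃ × 109,000 L = 5995 g as CaCO₃.
Equivalents of H⁺ required: 5995 ÷ 50 g/eq = 119.9 eq = 119.9 mol HCl.
Mass of HCl: 119.9 × 36.5 = 4376 g.
Mass of 33.8% solution: 4376 / 0.338 = 12,950 g.
Volume: 12,950 g ÷ 1.13 g/mL = 11,460 mL.

11.5 L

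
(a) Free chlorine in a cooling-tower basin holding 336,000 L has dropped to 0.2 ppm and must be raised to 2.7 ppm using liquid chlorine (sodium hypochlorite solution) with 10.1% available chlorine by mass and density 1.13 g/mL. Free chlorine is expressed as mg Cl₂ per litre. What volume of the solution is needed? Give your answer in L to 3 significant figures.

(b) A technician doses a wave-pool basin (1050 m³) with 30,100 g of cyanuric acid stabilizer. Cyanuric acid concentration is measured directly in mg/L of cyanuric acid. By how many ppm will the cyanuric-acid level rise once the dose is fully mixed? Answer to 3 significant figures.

(a) Chlorine deficit: 2.7 − 0.2 = 2.5 ppm = 2.5 mg/L as Cl₂.
(a) Cl₂ equivalent needed: 2.5 mg/L × 336,000 L = 840,000 mg = 840 g.
(a) Product at 10.1% available chlorine: 840 / 0.101 = 8317 g.
(a) Volume at density 1.13 g/mL: 8317 g ÷ 1.13 g/mL = 7360 mL.

(b) Volume: 1050 m³ = 1,050,000 L.
(b) Rise: 30,100 g / 1,050,000 L × 1000 = 28.67 mg/L.

(a) 7.36 L; (b) 28.7 ppm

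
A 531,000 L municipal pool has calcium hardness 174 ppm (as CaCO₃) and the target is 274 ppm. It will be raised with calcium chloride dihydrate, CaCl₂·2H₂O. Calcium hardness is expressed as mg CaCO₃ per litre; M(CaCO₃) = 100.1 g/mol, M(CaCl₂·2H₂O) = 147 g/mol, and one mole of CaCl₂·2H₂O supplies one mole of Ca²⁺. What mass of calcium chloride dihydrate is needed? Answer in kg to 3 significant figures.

78.0 kg

Hardness to add: (274 − 174) = 100 mg/L as CaCO₃ × 531,000 L = 53,100 g as CaCO₃.
Moles of Ca²⁺ (1 mol Ca²⁺ ≡ 1 mol CaCO₃): 53,100 / 100.1 g/mol = 530.5 mol.
Mass of CaCl₂·2H₂O: 530.5 × 147 = 77,980 g.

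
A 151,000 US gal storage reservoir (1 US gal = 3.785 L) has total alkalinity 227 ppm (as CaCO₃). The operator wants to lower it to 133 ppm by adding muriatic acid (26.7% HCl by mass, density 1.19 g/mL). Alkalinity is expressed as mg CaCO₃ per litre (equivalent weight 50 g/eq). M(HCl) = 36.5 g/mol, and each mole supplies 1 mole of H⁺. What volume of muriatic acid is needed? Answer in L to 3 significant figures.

123 L

Volume: 151,000 US gal × 3.785 L/gal = 571,535 L.
Alkalinity to neutralize: (227 − 133) = 94 mg/L as CaCO₃ × 571,535 L = 53,720 g as CaCO₃.
Equivalents of H⁺ required: 53,720 ÷ 50 g/eq = 1074 eq = 1074 mol HCl.
Mass of HCl: 1074 × 36.5 = 39,220 g.
Mass of 26.7% solution: 39,220 / 0.267 = 146,900 g.
Volume: 146,900 g ÷ 1.19 g/mL = 123,400 mL.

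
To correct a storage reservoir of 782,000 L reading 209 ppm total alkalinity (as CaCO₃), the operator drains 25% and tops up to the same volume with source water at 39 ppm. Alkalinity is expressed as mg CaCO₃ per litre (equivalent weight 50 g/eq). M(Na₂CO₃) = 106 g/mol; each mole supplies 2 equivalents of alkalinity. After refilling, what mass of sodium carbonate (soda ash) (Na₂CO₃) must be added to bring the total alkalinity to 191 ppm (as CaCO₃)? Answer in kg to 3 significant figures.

After draining 25% and refilling: 209 × 0.75 + 39 × 0.25 = 166.5 ppm.
Deficit to target: 191 − 166.5 = 24.5 mg/L.
As CaCO₃: 24.5 mg/L × 782,000 L = 19,160 g; ÷ 50 g/eq ÷ 2 = 191.6 mol Na₂CO₃.
Mass: 191.6 × 106 = 20,310 g.

20.3 kg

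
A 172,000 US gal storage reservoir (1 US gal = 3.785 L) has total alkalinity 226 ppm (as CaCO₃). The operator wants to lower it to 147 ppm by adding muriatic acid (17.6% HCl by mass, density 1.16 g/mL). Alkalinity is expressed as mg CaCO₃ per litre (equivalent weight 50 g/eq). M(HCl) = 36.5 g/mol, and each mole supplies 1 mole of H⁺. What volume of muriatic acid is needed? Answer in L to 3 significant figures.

Volume: 172,000 US gal × 3.785 L/gal = 651,020 L.
Alkalinity to neutralize: (226 − 147) = 79 mg/L as CaCO₃ × 651,020 L = 51,430 g as CaCO₃.
Equivalents of H⁺ required: 51,430 ÷ 50 g/eq = 1029 eq = 1029 mol HCl.
Mass of HCl: 1029 × 36.5 = 37,540 g.
Mass of 17.6% solution: 37,540 / 0.176 = 213,300 g.
Volume: 213,300 g ÷ 1.16 g/mL = 183,900 mL.

184 L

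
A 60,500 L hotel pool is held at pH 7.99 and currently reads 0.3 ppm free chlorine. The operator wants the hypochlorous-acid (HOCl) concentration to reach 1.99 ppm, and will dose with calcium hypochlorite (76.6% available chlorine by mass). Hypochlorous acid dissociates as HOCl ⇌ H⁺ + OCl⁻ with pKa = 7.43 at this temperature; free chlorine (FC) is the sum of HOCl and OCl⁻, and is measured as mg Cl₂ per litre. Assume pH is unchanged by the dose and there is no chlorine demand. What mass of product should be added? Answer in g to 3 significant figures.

[OCl⁻]/[HOCl] = 10^(pH − pKa) = 10^(7.99 − 7.43) = 3.631; fraction as HOCl = 1/(1 + 3.631) = 0.2159.
Free chlorine required for 1.99 ppm HOCl: 1.99 / 0.2159 = 9.215 ppm.
FC to add: 9.215 − 0.3 = 8.915 mg/L as Cl₂.
Cl₂ equivalent: 8.915 mg/L × 60,500 L = 539.4 g.
Product at 76.6% available Cl: 539.4 / 0.766 = 704.1 g.

704 g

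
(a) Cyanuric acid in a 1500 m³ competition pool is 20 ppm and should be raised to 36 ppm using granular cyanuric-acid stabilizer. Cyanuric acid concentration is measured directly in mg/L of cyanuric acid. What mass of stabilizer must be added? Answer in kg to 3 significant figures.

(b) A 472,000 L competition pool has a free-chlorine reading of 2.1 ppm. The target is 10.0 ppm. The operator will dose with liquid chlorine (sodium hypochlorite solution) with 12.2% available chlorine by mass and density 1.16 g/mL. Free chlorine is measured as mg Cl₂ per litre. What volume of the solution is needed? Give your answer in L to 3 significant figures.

(a) Volume: 1500 m³ = 1,500,000 L.
(a) CYA to add: (36 − 20) = 16 mg/L × 1,500,000 L = 24,000 g cyanuric acid.

(b) Chlorine deficit: 10.0 − 2.1 = 7.9 ppm = 7.9 mg/L as Cl₂.
(b) Cl₂ equivalent needed: 7.9 mg/L × 472,000 L = 3,729,000 mg = 3729 g.
(b) Product at 12.2% available chlorine: 3729 / 0.122 = 30,560 g.
(b) Volume at density 1.16 g/mL: 30,560 g ÷ 1.16 g/mL = 26,350 mL.

(a) 24.0 kg; (b) 26.3 L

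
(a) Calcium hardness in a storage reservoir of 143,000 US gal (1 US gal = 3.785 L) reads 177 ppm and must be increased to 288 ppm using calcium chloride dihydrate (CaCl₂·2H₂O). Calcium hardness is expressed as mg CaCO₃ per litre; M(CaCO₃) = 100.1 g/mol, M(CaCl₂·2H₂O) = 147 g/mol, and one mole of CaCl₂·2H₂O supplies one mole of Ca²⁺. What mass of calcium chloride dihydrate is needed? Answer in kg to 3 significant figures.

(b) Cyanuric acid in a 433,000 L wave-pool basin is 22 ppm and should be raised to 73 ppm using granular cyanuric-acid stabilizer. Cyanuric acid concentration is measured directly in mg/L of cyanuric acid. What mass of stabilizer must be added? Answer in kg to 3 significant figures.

(a) 88.2 kg; (b) 22.1 kg

(a) Volume: 143,000 US gal × 3.785 L/gal = 541,255 L.
(a) Hardness to add: (288 − 177) = 111 mg/L as CaCO₃ × 541,255 L = 60,080 g as CaCO₃.
(a) Moles of Ca²⁺ (1 mol Ca²⁺ ≡ 1 mol CaCO₃): 60,080 / 100.1 g/mol = 600.2 mol.
(a) Mass of CaCl₂·2H₂O: 600.2 × 147 = 88,230 g.

(b) CYA to add: (73 − 22) = 51 mg/L × 433,000 L = 22,080 g cyanuric acid.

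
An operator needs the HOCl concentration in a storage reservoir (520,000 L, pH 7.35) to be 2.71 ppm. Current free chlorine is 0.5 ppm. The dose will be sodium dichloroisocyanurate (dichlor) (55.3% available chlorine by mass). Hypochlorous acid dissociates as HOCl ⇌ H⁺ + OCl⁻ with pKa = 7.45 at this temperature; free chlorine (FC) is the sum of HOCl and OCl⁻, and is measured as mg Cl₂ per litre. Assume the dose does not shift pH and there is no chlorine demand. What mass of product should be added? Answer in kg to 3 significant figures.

[OCl⁻]/[HOCl] = 10^(pH − pKa) = 10^(7.35 − 7.45) = 0.7943; fraction as HOCl = 1/(1 + 0.7943) = 0.5573.
Free chlorine required for 2.71 ppm HOCl: 2.71 / 0.5573 = 4.863 ppm.
FC to add: 4.863 − 0.5 = 4.363 mg/L as Cl₂.
Cl₂ equivalent: 4.363 mg/L × 520,000 L = 2269 g.
Product at 55.3% available Cl: 2269 / 0.553 = 4102 g.

4.10 kg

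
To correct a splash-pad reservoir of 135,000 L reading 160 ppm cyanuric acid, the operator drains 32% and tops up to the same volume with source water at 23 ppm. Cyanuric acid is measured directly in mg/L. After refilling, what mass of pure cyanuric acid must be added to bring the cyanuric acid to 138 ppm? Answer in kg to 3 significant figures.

After draining 32% and refilling: 160 × 0.68 + 23 × 0.32 = 116.16 ppm.
Deficit to target: 138 − 116.16 = 21.84 mg/L.
Mass: 21.84 mg/L × 135,000 L = 2948 g cyanuric acid.

2.95 kg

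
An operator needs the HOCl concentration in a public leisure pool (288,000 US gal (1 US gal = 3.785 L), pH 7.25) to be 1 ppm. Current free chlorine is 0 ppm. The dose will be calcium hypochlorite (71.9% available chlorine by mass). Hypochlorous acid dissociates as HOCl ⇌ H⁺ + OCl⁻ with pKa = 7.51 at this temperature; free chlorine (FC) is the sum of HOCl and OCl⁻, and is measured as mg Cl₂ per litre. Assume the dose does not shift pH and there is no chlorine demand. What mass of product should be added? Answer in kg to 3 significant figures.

2.35 kg

Volume: 288,000 US gal × 3.785 L/gal = 1,090,080 L.
[OCl⁻]/[HOCl] = 10^(pH − pKa) = 10^(7.25 − 7.51) = 0.5495; fraction as HOCl = 1/(1 + 0.5495) = 0.6454.
Free chlorine required for 1 ppm HOCl: 1 / 0.6454 = 1.55 ppm.
FC to add: 1.55 − 0 = 1.55 mg/L as Cl₂.
Cl₂ equivalent: 1.55 mg/L × 1,090,080 L = 1689 g.
Product at 71.9% available Cl: 1689 / 0.719 = 2349 g.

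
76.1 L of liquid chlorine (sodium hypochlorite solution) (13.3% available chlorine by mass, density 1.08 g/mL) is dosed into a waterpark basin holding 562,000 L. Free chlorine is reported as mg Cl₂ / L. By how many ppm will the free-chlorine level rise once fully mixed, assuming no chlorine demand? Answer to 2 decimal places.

Mass of solution: 76.1 L × 1000 mL/L × 1.08 g/mL = 82,190 g.
Available chlorine delivered: 82,190 g × 0.133 = 10,930 g as Cl₂.
Concentration rise: 10,930 g / 562,000 L = 19.45 mg/L = 19.45 ppm.

19.45 ppm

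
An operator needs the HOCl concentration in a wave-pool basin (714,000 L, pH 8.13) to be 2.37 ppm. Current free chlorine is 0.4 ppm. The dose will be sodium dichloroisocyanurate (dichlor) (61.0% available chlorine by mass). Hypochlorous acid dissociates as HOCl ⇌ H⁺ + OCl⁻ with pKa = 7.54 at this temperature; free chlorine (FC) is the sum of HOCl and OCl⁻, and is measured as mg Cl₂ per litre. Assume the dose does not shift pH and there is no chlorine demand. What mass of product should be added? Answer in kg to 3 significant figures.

13.1 kg

[OCl⁻]/[HOCl] = 10^(pH − pKa) = 10^(8.13 − 7.54) = 3.89; fraction as HOCl = 1/(1 + 3.89) = 0.2045.
Free chlorine required for 2.37 ppm HOCl: 2.37 / 0.2045 = 11.59 ppm.
FC to add: 11.59 − 0.4 = 11.19 mg/L as Cl₂.
Cl₂ equivalent: 11.19 mg/L × 714,000 L = 7990 g.
Product at 61.0% available Cl: 7990 / 0.61 = 13,100 g.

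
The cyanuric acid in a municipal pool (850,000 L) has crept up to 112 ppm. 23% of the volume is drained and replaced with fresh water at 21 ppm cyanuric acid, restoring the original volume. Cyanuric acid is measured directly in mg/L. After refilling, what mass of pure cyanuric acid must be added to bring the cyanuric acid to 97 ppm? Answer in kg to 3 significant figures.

After draining 23% and refilling: 112 × 0.77 + 21 × 0.23 = 91.07 ppm.
Deficit to target: 97 − 91.07 = 5.93 mg/L.
Mass: 5.93 mg/L × 850,000 L = 5040 g cyanuric acid.

5.04 kg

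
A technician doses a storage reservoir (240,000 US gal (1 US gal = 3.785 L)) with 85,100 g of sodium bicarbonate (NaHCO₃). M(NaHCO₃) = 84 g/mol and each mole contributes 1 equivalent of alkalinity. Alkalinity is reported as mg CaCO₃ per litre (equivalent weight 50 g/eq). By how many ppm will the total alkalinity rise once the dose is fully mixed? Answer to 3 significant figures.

Volume: 240,000 US gal × 3.785 L/gal = 908,400 L.
Moles of NaHCO₃: 85,100 g ÷ 84 g/mol = 1013 mol → 1013 eq of alkalinity.
As CaCO₃: 1013 eq × 50 g/eq = 50,650 g.
Rise: 50,650 g / 908,400 L × 1000 = 55.76 mg/L.

55.8 ppm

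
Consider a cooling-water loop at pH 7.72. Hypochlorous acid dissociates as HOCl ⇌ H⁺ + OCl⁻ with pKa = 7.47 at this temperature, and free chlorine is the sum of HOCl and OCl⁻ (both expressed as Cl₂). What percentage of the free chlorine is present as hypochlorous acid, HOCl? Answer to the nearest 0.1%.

36.0%

[OCl⁻]/[HOCl] = 10^(pH − pKa) = 10^(7.72 − 7.47) = 10^0.25 = 1.778.
Fraction as HOCl = 1 / (1 + 1.778) = 0.3599.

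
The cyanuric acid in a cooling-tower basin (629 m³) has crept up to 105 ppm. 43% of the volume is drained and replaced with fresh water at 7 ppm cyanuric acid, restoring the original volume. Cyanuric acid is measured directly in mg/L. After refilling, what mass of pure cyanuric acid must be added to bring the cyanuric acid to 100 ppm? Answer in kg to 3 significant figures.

Volume: 629 m³ = 629,000 L.
After draining 43% and refilling: 105 × 0.57 + 7 × 0.43 = 62.86 ppm.
Deficit to target: 100 − 62.86 = 37.14 mg/L.
Mass: 37.14 mg/L × 629,000 L = 23,360 g cyanuric acid.

23.4 kg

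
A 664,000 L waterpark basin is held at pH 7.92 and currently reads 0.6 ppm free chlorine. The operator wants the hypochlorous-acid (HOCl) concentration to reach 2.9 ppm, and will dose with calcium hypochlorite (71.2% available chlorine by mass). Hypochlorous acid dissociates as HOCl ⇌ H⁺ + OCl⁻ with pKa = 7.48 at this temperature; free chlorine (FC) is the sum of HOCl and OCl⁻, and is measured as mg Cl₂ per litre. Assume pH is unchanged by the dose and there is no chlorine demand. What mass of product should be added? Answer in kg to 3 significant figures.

[OCl⁻]/[HOCl] = 10^(pH − pKa) = 10^(7.92 − 7.48) = 2.754; fraction as HOCl = 1/(1 + 2.754) = 0.2664.
Free chlorine required for 2.9 ppm HOCl: 2.9 / 0.2664 = 10.89 ppm.
FC to add: 10.89 − 0.6 = 10.29 mg/L as Cl₂.
Cl₂ equivalent: 10.29 mg/L × 664,000 L = 6831 g.
Product at 71.2% available Cl: 6831 / 0.712 = 9594 g.

9.59 kg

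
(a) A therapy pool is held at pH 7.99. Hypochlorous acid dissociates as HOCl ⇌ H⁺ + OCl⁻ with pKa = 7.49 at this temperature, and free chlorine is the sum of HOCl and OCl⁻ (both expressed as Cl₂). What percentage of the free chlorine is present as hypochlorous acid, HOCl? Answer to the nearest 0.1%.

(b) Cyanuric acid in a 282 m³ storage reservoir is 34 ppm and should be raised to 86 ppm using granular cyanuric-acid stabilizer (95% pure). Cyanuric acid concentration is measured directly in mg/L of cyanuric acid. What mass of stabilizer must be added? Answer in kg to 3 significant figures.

(a) 24.0%; (b) 15.4 kg

(a) [OCl⁻]/[HOCl] = 10^(pH − pKa) = 10^(7.99 − 7.49) = 10^0.50 = 3.162.
(a) Fraction as HOCl = 1 / (1 + 3.162) = 0.2403.

(b) Volume: 282 m³ = 282,000 L.
(b) CYA to add: (86 − 34) = 52 mg/L × 282,000 L = 14,660 g cyanuric acid.
(b) At 95% purity: 14,660 / 0.95 = 15,440 g product.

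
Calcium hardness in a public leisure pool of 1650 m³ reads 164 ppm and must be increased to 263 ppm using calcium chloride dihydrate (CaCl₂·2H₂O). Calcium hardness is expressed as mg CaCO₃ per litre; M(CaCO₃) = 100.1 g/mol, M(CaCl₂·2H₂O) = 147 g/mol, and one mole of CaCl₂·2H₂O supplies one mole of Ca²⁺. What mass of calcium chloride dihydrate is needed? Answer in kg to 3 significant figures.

240 kg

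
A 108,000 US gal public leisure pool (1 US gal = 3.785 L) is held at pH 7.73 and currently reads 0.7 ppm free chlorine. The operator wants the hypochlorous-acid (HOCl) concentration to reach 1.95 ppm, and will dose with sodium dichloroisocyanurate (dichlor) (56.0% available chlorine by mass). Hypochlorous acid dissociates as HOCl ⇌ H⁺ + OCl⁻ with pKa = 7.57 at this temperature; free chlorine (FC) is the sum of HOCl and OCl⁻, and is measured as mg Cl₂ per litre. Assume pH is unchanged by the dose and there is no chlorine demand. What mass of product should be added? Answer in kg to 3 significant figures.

Volume: 108,000 US gal × 3.785 L/gal = 408,780 L.
[OCl⁻]/[HOCl] = 10^(pH − pKa) = 10^(7.73 − 7.57) = 1.445; fraction as HOCl = 1/(1 + 1.445) = 0.4089.
Free chlorine required for 1.95 ppm HOCl: 1.95 / 0.4089 = 4.769 ppm.
FC to add: 4.769 − 0.7 = 4.069 mg/L as Cl₂.
Cl₂ equivalent: 4.069 mg/L × 408,780 L = 1663 g.
Product at 56.0% available Cl: 1663 / 0.56 = 2970 g.

2.97 kg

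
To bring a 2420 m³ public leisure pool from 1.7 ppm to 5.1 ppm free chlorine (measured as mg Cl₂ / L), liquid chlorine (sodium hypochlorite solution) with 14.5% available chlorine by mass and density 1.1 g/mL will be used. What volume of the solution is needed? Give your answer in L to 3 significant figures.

51.6 L

Volume: 2420 m³ = 2,420,000 L.
Chlorine deficit: 5.1 − 1.7 = 3.4 ppm = 3.4 mg/L as Cl₂.
Cl₂ equivalent needed: 3.4 mg/L × 2,420,000 L = 8,228,000 mg = 8228 g.
Product at 14.5% available chlorine: 8228 / 0.145 = 56,740 g.
Volume at density 1.1 g/mL: 56,740 g ÷ 1.1 g/mL = 51,590 mL.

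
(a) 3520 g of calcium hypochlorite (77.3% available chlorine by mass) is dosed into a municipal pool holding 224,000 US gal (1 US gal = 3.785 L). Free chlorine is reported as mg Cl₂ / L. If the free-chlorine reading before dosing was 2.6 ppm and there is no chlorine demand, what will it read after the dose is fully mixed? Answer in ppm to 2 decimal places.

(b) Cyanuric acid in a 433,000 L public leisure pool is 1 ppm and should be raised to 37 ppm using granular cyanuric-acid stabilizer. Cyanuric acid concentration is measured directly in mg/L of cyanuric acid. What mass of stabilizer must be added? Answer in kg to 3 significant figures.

(a) Volume: 224,000 US gal × 3.785 L/gal = 847,840 L.
(a) Available chlorine delivered: 3520 g × 0.773 = 2721 g as Cl₂.
(a) Concentration rise: 2721 g / 847,840 L = 3.209 mg/L = 3.21 ppm.
(a) Final FC: 2.6 + 3.21 = 5.81 ppm.

(b) CYA to add: (37 − 1) = 36 mg/L × 433,000 L = 15,590 g cyanuric acid.

(a) 5.81 ppm; (b) 15.6 kg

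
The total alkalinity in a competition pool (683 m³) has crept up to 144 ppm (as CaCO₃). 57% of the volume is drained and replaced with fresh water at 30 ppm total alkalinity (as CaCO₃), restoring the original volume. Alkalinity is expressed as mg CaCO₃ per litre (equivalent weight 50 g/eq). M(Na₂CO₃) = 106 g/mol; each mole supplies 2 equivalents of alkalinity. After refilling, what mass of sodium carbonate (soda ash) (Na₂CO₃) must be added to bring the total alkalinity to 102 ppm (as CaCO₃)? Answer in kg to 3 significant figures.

Volume: 683 m³ = 683,000 L.
After draining 57% and refilling: 144 × 0.43 + 30 × 0.57 = 79.02 ppm.
Deficit to target: 102 − 79.02 = 22.98 mg/L.
As CaCO₃: 22.98 mg/L × 683,000 L = 15,700 g; ÷ 50 g/eq ÷ 2 = 157 mol Na₂CO₃.
Mass: 157 × 106 = 16,640 g.

16.6 kg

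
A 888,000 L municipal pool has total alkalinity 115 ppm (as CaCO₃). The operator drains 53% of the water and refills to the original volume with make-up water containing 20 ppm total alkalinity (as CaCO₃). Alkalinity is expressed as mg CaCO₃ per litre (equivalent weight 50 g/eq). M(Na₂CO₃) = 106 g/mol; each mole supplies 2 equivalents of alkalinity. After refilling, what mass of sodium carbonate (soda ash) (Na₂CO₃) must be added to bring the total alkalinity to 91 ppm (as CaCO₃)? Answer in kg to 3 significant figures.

24.8 kg

After draining 53% and refilling: 115 × 0.47 + 20 × 0.53 = 64.65 ppm.
Deficit to target: 91 − 64.65 = 26.35 mg/L.
As CaCO₃: 26.35 mg/L × 888,000 L = 23,400 g; ÷ 50 g/eq ÷ 2 = 234 mol Na₂CO₃.
Mass: 234 × 106 = 24,800 g.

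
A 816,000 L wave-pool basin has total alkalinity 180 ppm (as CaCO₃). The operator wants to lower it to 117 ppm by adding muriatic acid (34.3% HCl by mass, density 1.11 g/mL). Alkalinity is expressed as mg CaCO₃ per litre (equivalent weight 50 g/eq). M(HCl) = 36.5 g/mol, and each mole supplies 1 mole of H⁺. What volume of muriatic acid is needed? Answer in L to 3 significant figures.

Alkalinity to neutralize: (180 − 117) = 63 mg/L as CaCO₃ × 816,000 L = 51,410 g as CaCO₃.
Equivalents of H⁺ required: 51,410 ÷ 50 g/eq = 1028 eq = 1028 mol HCl.
Mass of HCl: 1028 × 36.5 = 37,530 g.
Mass of 34.3% solution: 37,530 / 0.343 = 109,400 g.
Volume: 109,400 g ÷ 1.11 g/mL = 98,570 mL.

98.6 L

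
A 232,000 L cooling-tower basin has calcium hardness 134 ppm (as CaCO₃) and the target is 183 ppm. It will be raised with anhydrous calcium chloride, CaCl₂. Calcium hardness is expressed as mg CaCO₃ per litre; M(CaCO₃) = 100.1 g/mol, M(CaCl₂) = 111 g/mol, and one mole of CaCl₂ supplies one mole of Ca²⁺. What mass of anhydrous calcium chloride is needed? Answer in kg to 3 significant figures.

12.6 kg

Hardness to add: (183 − 134) = 49 mg/L as CaCO₃ × 232,000 L = 11,370 g as CaCO₃.
Moles of Ca²⁺ (1 mol Ca²⁺ ≡ 1 mol CaCO₃): 11,370 / 100.1 g/mol = 113.6 mol.
Mass of CaCl₂: 113.6 × 111 = 12,610 g.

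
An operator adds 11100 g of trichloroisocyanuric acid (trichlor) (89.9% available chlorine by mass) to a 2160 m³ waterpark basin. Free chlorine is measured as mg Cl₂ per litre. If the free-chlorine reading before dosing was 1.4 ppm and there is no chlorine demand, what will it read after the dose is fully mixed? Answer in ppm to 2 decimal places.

Volume: 2160 m³ = 2,160,000 L.
Available chlorine delivered: 11,100 g × 0.899 = 9979 g as Cl₂.
Concentration rise: 9979 g / 2,160,000 L = 4.62 mg/L = 4.62 ppm.
Final FC: 1.4 + 4.62 = 6.02 ppm.

6.02 ppm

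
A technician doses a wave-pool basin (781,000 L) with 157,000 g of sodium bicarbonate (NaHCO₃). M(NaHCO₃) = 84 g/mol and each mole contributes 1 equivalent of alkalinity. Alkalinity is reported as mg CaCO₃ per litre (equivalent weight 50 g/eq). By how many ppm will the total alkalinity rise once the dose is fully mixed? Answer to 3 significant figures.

120 ppm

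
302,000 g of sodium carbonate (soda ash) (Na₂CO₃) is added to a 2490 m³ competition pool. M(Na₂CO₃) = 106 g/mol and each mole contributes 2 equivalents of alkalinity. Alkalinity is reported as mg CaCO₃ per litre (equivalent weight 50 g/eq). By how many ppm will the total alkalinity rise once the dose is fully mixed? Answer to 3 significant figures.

Volume: 2490 m³ = 2,490,000 L.
Moles of Na₂CO₃: 302,000 g ÷ 106 g/mol = 2849 mol → 5698 eq of alkalinity.
As CaCO₃: 5698 eq × 50 g/eq = 284,900 g.
Rise: 284,900 g / 2,490,000 L × 1000 = 114.4 mg/L.

114 ppm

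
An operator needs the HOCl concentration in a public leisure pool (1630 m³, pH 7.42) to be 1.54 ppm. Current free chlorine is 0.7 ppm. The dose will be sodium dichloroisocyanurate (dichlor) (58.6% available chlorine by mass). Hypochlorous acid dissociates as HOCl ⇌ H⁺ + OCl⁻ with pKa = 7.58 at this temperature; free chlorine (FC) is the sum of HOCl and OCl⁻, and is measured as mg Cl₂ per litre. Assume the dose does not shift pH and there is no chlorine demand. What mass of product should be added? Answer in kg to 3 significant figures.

5.30 kg

Volume: 1630 m³ = 1,630,000 L.
[OCl⁻]/[HOCl] = 10^(pH − pKa) = 10^(7.42 − 7.58) = 0.6918; fraction as HOCl = 1/(1 + 0.6918) = 0.5911.
Free chlorine required for 1.54 ppm HOCl: 1.54 / 0.5911 = 2.605 ppm.
FC to add: 2.605 − 0.7 = 1.905 mg/L as Cl₂.
Cl₂ equivalent: 1.905 mg/L × 1,630,000 L = 3106 g.
Product at 58.6% available Cl: 3106 / 0.586 = 5300 g.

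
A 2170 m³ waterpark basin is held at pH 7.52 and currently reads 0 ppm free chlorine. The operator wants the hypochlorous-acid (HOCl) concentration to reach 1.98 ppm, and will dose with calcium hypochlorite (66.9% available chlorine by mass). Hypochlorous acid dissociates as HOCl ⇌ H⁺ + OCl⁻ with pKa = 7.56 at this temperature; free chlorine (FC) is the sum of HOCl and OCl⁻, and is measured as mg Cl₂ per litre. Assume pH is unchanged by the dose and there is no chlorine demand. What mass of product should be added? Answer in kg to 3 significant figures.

Volume: 2170 m³ = 2,170,000 L.
[OCl⁻]/[HOCl] = 10^(pH − pKa) = 10^(7.52 − 7.56) = 0.912; fraction as HOCl = 1/(1 + 0.912) = 0.523.
Free chlorine required for 1.98 ppm HOCl: 1.98 / 0.523 = 3.786 ppm.
FC to add: 3.786 − 0 = 3.786 mg/L as Cl₂.
Cl₂ equivalent: 3.786 mg/L × 2,170,000 L = 8215 g.
Product at 66.9% available Cl: 8215 / 0.669 = 12,280 g.

12.3 kg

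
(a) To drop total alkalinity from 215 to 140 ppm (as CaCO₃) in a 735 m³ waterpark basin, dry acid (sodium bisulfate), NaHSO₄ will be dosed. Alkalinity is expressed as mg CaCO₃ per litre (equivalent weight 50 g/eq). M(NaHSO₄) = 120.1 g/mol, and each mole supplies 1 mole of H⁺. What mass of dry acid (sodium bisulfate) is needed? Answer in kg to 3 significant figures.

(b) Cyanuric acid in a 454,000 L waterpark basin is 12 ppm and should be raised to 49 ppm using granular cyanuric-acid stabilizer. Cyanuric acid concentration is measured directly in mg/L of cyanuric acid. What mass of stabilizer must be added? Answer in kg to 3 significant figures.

(a) 132 kg; (b) 16.8 kg

(a) Volume: 735 m³ = 735,000 L.
(a) Alkalinity to neutralize: (215 − 140) = 75 mg/L as CaCO₃ × 735,000 L = 55,120 g as CaCO₃.
(a) Equivalents of H⁺ required: 55,120 ÷ 50 g/eq = 1102 eq = 1102 mol NaHSO₄.
(a) Mass of NaHSO₄: 1102 × 120.1 = 132,400 g.

(b) CYA to add: (49 − 12) = 37 mg/L × 454,000 L = 16,800 g cyanuric acid.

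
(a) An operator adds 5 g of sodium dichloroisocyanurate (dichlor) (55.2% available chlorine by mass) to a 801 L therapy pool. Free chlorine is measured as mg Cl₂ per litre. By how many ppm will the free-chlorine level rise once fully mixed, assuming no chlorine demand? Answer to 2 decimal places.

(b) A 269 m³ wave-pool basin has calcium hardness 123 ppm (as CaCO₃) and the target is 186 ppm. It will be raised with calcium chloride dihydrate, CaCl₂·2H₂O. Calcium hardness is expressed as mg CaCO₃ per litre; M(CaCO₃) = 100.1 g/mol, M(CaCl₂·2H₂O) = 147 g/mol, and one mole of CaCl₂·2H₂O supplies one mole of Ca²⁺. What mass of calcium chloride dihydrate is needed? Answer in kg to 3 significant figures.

(a) Available chlorine delivered: 5 g × 0.552 = 2.76 g as Cl₂.
(a) Concentration rise: 2.76 g / 801 L = 3.446 mg/L = 3.45 ppm.

(b) Volume: 269 m³ = 269,000 L.
(b) Hardness to add: (186 − 123) = 63 mg/L as CaCO₃ × 269,000 L = 16,950 g as CaCO₃.
(b) Moles of Ca²⁺ (1 mol Ca²⁺ ≡ 1 mol CaCO₃): 16,950 / 100.1 g/mol = 169.3 mol.
(b) Mass of CaCl₂·2H₂O: 169.3 × 147 = 24,890 g.

(a) 3.45 ppm; (b) 24.9 kg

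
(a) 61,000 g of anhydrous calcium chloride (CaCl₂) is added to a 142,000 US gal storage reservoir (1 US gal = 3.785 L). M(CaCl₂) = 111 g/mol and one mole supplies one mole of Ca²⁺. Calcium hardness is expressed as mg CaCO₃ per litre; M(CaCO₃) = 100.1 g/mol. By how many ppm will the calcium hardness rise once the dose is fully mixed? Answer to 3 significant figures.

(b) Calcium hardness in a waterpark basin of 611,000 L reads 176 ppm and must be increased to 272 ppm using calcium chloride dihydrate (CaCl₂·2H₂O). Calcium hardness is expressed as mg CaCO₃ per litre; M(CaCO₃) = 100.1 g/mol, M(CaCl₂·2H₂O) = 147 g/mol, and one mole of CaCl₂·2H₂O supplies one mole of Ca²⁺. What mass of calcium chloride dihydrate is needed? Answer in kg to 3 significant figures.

(a) Volume: 142,000 US gal × 3.785 L/gal = 537,470 L.
(a) Moles of Ca²⁺: 61,000 g ÷ 111 g/mol = 549.5 mol.
(a) As CaCO₃: 549.5 mol × 100.1 g/mol = 55,010 g.
(a) Rise: 55,010 g / 537,470 L × 1000 = 102.3 mg/L.

(b) Hardness to add: (272 − 176) = 96 mg/L as CaCO₃ × 611,000 L = 58,660 g as CaCO₃.
(b) Moles of Ca²⁺ (1 mol Ca²⁺ ≡ 1 mol CaCO₃): 58,660 / 100.1 g/mol = 586 mol.
(b) Mass of CaCl₂·2H₂O: 586 × 147 = 86,140 g.

(a) 102 ppm; (b) 86.1 kg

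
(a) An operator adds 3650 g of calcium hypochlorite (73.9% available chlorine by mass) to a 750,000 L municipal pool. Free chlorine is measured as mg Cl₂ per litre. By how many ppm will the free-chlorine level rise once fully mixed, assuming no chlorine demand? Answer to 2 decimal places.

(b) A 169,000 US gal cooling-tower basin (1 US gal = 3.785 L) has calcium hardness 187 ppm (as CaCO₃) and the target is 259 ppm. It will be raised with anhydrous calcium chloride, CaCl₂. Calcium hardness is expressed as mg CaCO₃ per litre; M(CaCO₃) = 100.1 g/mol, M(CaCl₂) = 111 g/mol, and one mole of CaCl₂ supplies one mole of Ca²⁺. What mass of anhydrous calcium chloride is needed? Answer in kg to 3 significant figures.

(a) 3.60 ppm; (b) 51.1 kg

(a) Available chlorine delivered: 3650 g × 0.739 = 2697 g as Cl₂.
(a) Concentration rise: 2697 g / 750,000 L = 3.596 mg/L = 3.60 ppm.

(b) Volume: 169,000 US gal × 3.785 L/gal = 639,665 L.
(b) Hardness to add: (259 − 187) = 72 mg/L as CaCO₃ × 639,665 L = 46,060 g as CaCO₃.
(b) Moles of Ca²⁺ (1 mol Ca²⁺ ≡ 1 mol CaCO₃): 46,060 / 100.1 g/mol = 460.1 mol.
(b) Mass of CaCl₂: 460.1 × 111 = 51,070 g.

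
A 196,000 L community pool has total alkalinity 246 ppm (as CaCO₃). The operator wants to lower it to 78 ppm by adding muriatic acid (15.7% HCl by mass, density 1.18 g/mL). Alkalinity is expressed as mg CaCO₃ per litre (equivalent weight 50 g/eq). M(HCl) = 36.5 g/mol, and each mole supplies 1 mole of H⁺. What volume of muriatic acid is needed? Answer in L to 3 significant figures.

Alkalinity to neutralize: (246 − 78) = 168 mg/L as CaCO₃ × 196,000 L = 32,930 g as CaCO₃.
Equivalents of H⁺ required: 32,930 ÷ 50 g/eq = 658.6 eq = 658.6 mol HCl.
Mass of HCl: 658.6 × 36.5 = 24,040 g.
Mass of 15.7% solution: 24,040 / 0.157 = 153,100 g.
Volume: 153,100 g ÷ 1.18 g/mL = 129,700 mL.

130 L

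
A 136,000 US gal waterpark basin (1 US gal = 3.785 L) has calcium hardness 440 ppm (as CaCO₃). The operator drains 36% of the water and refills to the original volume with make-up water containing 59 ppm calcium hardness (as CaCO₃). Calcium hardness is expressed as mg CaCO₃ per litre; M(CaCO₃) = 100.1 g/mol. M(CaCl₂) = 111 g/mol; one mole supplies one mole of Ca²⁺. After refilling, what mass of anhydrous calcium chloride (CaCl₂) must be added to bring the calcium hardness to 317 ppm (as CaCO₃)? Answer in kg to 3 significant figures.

Volume: 136,000 US gal × 3.785 L/gal = 514,760 L.
After draining 36% and refilling: 440 × 0.64 + 59 × 0.36 = 302.84 ppm.
Deficit to target: 317 − 302.84 = 14.16 mg/L.
As CaCO₃: 14.16 mg/L × 514,760 L = 7289 g; ÷ 100.1 = 72.82 mol Ca²⁺.
Mass: 72.82 × 111 = 8083 g.

8.08 kg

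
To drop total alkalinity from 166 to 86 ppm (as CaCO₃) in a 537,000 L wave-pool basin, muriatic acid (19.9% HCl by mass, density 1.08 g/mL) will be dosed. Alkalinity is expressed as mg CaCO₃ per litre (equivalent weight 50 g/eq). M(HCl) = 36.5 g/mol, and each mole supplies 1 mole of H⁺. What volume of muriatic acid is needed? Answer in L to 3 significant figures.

Alkalinity to neutralize: (166 − 86) = 80 mg/L as CaCO₃ × 537,000 L = 42,960 g as CaCO₃.
Equivalents of H⁺ required: 42,960 ÷ 50 g/eq = 859.2 eq = 859.2 mol HCl.
Mass of HCl: 859.2 × 36.5 = 31,360 g.
Mass of 19.9% solution: 31,360 / 0.199 = 157,600 g.
Volume: 157,600 g ÷ 1.08 g/mL = 145,900 mL.

146 L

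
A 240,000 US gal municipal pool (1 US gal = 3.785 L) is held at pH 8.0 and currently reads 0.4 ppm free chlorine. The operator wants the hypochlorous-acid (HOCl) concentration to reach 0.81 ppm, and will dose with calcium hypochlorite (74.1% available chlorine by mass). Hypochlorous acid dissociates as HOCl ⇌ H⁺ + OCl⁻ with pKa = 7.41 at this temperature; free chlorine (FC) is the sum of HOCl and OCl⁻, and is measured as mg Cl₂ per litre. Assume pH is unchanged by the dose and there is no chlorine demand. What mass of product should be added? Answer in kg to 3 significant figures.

4.37 kg

Volume: 240,000 US gal × 3.785 L/gal = 908,400 L.
[OCl⁻]/[HOCl] = 10^(pH − pKa) = 10^(8.0 − 7.41) = 3.89; fraction as HOCl = 1/(1 + 3.89) = 0.2045.
Free chlorine required for 0.81 ppm HOCl: 0.81 / 0.2045 = 3.961 ppm.
FC to add: 3.961 − 0.4 = 3.561 mg/L as Cl₂.
Cl₂ equivalent: 3.561 mg/L × 908,400 L = 3235 g.
Product at 74.1% available Cl: 3235 / 0.741 = 4366 g.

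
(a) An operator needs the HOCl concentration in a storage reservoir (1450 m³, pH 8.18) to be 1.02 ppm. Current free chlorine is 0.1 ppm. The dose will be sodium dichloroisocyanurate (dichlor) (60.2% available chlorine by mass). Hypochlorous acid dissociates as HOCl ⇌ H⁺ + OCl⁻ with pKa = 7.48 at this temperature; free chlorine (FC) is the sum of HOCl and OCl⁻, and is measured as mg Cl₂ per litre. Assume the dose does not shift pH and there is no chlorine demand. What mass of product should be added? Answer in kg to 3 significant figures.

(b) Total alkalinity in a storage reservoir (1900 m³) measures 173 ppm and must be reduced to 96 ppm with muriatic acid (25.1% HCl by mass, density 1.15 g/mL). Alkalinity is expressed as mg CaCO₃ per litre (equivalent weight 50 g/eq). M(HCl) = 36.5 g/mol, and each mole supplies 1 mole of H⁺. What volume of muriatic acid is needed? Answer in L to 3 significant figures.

(a) 14.5 kg; (b) 370 L

(a) Volume: 1450 m³ = 1,450,000 L.
(a) [OCl⁻]/[HOCl] = 10^(pH − pKa) = 10^(8.18 − 7.48) = 5.012; fraction as HOCl = 1/(1 + 5.012) = 0.1663.
(a) Free chlorine required for 1.02 ppm HOCl: 1.02 / 0.1663 = 6.132 ppm.
(a) FC to add: 6.132 − 0.1 = 6.032 mg/L as Cl₂.
(a) Cl₂ equivalent: 6.032 mg/L × 1,450,000 L = 8747 g.
(a) Product at 60.2% available Cl: 8747 / 0.602 = 14,530 g.

(b) Volume: 1900 m³ = 1,900,000 L.
(b) Alkalinity to neutralize: (173 − 96) = 77 mg/L as CaCO₃ × 1,900,000 L = 146,300 g as CaCO₃.
(b) Equivalents of H⁺ required: 146,300 ÷ 50 g/eq = 2926 eq = 2926 mol HCl.
(b) Mass of HCl: 2926 × 36.5 = 106,800 g.
(b) Mass of 25.1% solution: 106,800 / 0.251 = 425,500 g.
(b) Volume: 425,500 g ÷ 1.15 g/mL = 370,000 mL.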